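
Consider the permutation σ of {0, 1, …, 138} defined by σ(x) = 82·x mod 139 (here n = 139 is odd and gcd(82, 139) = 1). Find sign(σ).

Orbit of 52 under x↦82x: [52, 94, 63, 23, 79, 84, 77]… (length divides ord_139(82)).
The orbit structure of x ↦ 82x mod 139: 4 orbits of sizes [46, 46, 46, 1].
sign(π) = (−1)^{n − #cycles} = (−1)^{139−4} = (−1)^135 = -1.
Check: (82/139) = -1 by Zolotarev.

-1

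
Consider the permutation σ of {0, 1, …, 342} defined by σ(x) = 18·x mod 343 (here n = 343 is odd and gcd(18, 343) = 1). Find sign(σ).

+1

Start at x=18: 18 → 324 → 1 → 18 (one orbit).
Cycle lengths of π_18 on ℤ/343ℤ: [3, 3, 3, 3, 3, 3, 3, 3, 3, 3, 3, 3, 3, 3, 3, 3, 3, 3, 3, 3, 3, 3, 3, 3, 3, 3, 3, 3, 3, 3, 3, 3, 3, 3, 3, 3, 3, 3, 3, 3, 3, 3, 3, 3, 3, 3, 3, 3, 3, 3, 3, 3, 3, 3, 3, 3, 3, 3, 3, 3, 3, 3, 3, 3, 3, 3, 3, 3, 3, 3, 3, 3, 3, 3, 3, 3, 3, 3, 3, 3, 3, 3, 3, 3, 3, 3, 3, 3, 3, 3, 3, 3, 3, 3, 3, 3, 3, 3, 3, 3, 3, 3, 3, 3, 3, 3, 3, 3, 3, 3, 3, 3, 3, 3, 1]; 115 cycles in total.
n − c = 343 − 115 = 228; sign = (−1)^228 = +1.
(18|343)_J = +1 (Zolotarev's lemma cross-check).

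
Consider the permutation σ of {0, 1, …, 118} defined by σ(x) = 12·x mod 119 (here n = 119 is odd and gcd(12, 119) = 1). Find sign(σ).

Trace 80: π^k(80) = [80, 8, 96, 81, 20, 2, 24] for k=0..6.
5 cycles of lengths [48, 48, 16, 6, 1].
119 − 5 = 114 transpositions; sign(π) = (−1)^114 = +1.
Zolotarev: (12|119) = +1, matching the cycle-count sign.

+1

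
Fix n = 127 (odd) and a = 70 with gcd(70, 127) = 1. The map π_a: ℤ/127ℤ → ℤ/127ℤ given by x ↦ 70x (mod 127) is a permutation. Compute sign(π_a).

Trace 121: π^k(121) = [121, 88, 64, 35, 37, 50, 71] for k=0..6.
π_70 has 3 disjoint cycles with lengths [63, 63, 1] on {0,…,126}.
127 − 3 = 124 transpositions; sign(π) = (−1)^124 = +1.
Zolotarev: (70|127) = +1, matching the cycle-count sign.

+1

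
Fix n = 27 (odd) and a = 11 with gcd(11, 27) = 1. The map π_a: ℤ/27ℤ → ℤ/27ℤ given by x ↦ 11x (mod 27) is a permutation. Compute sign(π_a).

-1

Start at x=19: 19 → 20 → 4 → 17 → 25 → 5 → 1 → … (one orbit).
π_11 has 4 disjoint cycles with lengths [18, 6, 2, 1] on {0,…,26}.
27 − 4 = 23 transpositions; sign(π) = (−1)^23 = -1.
Check: (11/27) = -1 by Zolotarev.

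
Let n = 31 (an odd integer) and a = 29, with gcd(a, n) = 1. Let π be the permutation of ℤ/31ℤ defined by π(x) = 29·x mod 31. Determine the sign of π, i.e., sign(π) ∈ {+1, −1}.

-1

Orbit of 27 under x↦29x: [27, 8, 15, 1, 29, 4, 23]… (length divides ord_31(29)).
Decompose π into cycles: lengths [10, 10, 10, 1] (4 cycles, including the fixed point 0).
With 4 cycles on 31 points, sign = (−1)^{31−4} = -1.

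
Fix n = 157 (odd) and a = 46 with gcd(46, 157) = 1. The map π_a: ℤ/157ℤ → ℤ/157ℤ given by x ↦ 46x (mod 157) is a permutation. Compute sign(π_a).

+1

Orbit of 93 under x↦46x: [93, 39, 67, 99, 1, 46, 75]… (length divides ord_157(46)).
Cycle type of π: 13×12 + 1; total 13 cycles.
n − c = 157 − 13 = 144; sign = (−1)^144 = +1.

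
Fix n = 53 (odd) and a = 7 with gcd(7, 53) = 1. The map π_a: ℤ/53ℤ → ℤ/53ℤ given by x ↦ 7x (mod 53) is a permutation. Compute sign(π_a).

Start at x=6: 6 → 42 → 29 → 44 → 43 → 36 → 40 → … (one orbit).
The orbit structure of x ↦ 7x mod 53: 3 orbits of sizes [26, 26, 1].
n − c = 53 − 3 = 50; sign = (−1)^50 = +1.

+1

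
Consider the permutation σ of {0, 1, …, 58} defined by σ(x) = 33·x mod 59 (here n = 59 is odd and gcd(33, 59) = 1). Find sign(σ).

-1

Trace 25: π^k(25) = [25, 58, 26, 32, 53, 38, 15] for k=0..6.
π_33 has 2 disjoint cycles with lengths [58, 1] on {0,…,58}.
59 − 2 = 57 transpositions; sign(π) = (−1)^57 = -1.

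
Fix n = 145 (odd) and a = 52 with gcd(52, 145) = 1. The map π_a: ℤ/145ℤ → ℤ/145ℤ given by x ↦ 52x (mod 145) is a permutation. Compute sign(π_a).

Start at x=112: 112 → 24 → 88 → 81 → 7 → 74 → 78 → … (one orbit).
10 cycles of lengths [28, 28, 28, 28, 7, 7, 7, 7, 4, 1].
10 cycles on 145: each ℓ→(−1)^(ℓ−1), product (−1)^135 = -1.
Zolotarev: (52|145) = -1, matching the cycle-count sign.

-1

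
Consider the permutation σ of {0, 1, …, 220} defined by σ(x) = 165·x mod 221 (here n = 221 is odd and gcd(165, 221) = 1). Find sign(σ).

Trace 209: π^k(209) = [209, 9, 159, 157, 48, 185, 27] for k=0..6.
Decompose π into cycles: lengths [48, 48, 48, 48, 16, 3, 3, 3, 3, 1] (10 cycles, including the fixed point 0).
221 − 10 = 211 transpositions; sign(π) = (−1)^211 = -1.

-1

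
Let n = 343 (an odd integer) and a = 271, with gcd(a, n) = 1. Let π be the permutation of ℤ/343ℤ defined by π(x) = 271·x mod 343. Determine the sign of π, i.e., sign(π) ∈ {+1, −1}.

-1

Trace 342: π^k(342) = [342, 72, 304, 64, 194, 95, 20] for k=0..6.
The orbit structure of x ↦ 271x mod 343: 4 orbits of sizes [294, 42, 6, 1].
sign(π) = (−1)^{n − #cycles} = (−1)^{343−4} = (−1)^339 = -1.
(271|343)_J = -1 (Zolotarev's lemma cross-check).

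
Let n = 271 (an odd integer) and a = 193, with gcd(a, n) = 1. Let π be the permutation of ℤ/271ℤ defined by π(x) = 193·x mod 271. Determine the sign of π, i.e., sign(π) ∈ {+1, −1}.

-1

Orbit of 1 under x↦193x: [1, 193, 122, 240, 250, 12, 148]… (length divides ord_271(193)).
Cycle lengths of π_193 on ℤ/271ℤ: [270, 1]; 2 cycles in total.
sign(π) = (−1)^{n − #cycles} = (−1)^{271−2} = (−1)^269 = -1.
The Jacobi symbol (193|271) = -1 (Zolotarev) agrees.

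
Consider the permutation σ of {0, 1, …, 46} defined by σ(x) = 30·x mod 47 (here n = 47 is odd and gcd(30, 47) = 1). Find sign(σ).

Start at x=41: 41 → 8 → 5 → 9 → 35 → 16 → 10 → … (one orbit).
Cycle lengths of π_30 on ℤ/47ℤ: [46, 1]; 2 cycles in total.
Σ(ℓ_i−1) = 47−2 = 45; sign = (−1)^45 = -1.

-1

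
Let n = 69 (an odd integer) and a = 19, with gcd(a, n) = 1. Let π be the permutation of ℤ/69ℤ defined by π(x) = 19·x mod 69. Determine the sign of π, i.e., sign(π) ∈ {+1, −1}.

-1

Start at x=40: 40 → 1 → 19 → 16 → 28 → 49 → 34 → … (one orbit).
Cycle lengths of π_19 on ℤ/69ℤ: [22, 22, 22, 1, 1, 1]; 6 cycles in total.
n − c = 69 − 6 = 63; sign = (−1)^63 = -1.
Via Zolotarev, sign(π_{19}) = (19|69) = -1.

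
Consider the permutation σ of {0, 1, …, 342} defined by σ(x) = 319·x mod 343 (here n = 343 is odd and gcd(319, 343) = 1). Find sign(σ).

+1

Orbit of 162 under x↦319x: [162, 228, 16, 302, 298, 51, 148]… (length divides ord_343(319)).
Cycle lengths of π_319 on ℤ/343ℤ: [147, 147, 21, 21, 3, 3, 1]; 7 cycles in total.
n − c = 343 − 7 = 336; sign = (−1)^336 = +1.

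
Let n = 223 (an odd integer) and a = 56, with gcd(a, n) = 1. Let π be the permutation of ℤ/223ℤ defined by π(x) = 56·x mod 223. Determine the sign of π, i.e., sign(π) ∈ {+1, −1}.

Trace 136: π^k(136) = [136, 34, 120, 30, 119, 197, 105] for k=0..6.
Cycle lengths of π_56 on ℤ/223ℤ: [37, 37, 37, 37, 37, 37, 1]; 7 cycles in total.
sign(π) = (−1)^{n − #cycles} = (−1)^{223−7} = (−1)^216 = +1.

+1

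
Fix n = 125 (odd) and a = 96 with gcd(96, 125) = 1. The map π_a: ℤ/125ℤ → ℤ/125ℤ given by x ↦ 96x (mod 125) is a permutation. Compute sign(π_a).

+1

Orbit of 96 under x↦96x: [96, 91, 111, 31, 101, 71, 66]… (length divides ord_125(96)).
Cycle type of π: 25×4 + 5×4 + 1×5; total 13 cycles.
125 − 13 = 112 transpositions; sign(π) = (−1)^112 = +1.
Check: (96/125) = +1 by Zolotarev.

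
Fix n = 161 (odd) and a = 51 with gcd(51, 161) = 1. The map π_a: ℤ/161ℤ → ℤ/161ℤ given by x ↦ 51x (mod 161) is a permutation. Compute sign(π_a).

-1

Start at x=100: 100 → 109 → 85 → 149 → 32 → 22 → 156 → … (one orbit).
Cycle type of π: 66×2 + 22 + 3×2 + 1; total 6 cycles.
With 6 cycles on 161 points, sign = (−1)^{161−6} = -1.
(51|161)_J = -1 (Zolotarev's lemma cross-check).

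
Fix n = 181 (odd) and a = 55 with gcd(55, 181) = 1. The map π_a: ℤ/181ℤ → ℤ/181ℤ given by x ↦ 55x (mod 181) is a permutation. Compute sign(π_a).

+1

Trace 136: π^k(136) = [136, 59, 168, 9, 133, 75, 143] for k=0..6.
Cycle lengths of π_55 on ℤ/181ℤ: [90, 90, 1]; 3 cycles in total.
sign(π) = (−1)^{n − #cycles} = (−1)^{181−3} = (−1)^178 = +1.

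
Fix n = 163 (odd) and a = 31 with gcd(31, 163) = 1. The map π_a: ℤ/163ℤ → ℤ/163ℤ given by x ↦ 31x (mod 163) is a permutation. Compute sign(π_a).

-1

Orbit of 1 under x↦31x: [1, 31, 146, 125, 126, 157, 140]… (length divides ord_163(31)).
Cycle lengths of π_31 on ℤ/163ℤ: [54, 54, 54, 1]; 4 cycles in total.
163 − 4 = 159 transpositions; sign(π) = (−1)^159 = -1.
Zolotarev: (31|163) = -1, matching the cycle-count sign.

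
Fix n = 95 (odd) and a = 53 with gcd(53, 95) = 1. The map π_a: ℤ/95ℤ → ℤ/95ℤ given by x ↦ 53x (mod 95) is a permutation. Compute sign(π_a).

Trace 32: π^k(32) = [32, 81, 18, 4, 22, 26, 48] for k=0..6.
Cycle type of π: 36×2 + 18 + 4 + 1; total 5 cycles.
95 − 5 = 90 transpositions; sign(π) = (−1)^90 = +1.
Zolotarev: (53|95) = +1, matching the cycle-count sign.

+1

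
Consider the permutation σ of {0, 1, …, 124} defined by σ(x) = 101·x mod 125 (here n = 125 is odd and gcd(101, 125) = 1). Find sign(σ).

+1

Trace 26: π^k(26) = [26, 1, 101, 76, 51] for k=0..4.
Cycle lengths of π_101 on ℤ/125ℤ: [5, 5, 5, 5, 5, 5, 5, 5, 5, 5, 5, 5, 5, 5, 5, 5, 5, 5, 5, 5, 1, 1, 1, 1, 1, 1, 1, 1, 1, 1, 1, 1, 1, 1, 1, 1, 1, 1, 1, 1, 1, 1, 1, 1, 1]; 45 cycles in total.
125 − 45 = 80 transpositions; sign(π) = (−1)^80 = +1.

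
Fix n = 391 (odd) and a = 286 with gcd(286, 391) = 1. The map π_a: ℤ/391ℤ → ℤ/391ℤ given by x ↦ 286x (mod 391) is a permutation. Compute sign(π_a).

Start at x=370: 370 → 250 → 338 → 91 → 220 → 360 → 127 → … (one orbit).
Cycle type of π: 176×2 + 22 + 16 + 1; total 5 cycles.
391 − 5 = 386 transpositions; sign(π) = (−1)^386 = +1.
Zolotarev: (286|391) = +1, matching the cycle-count sign.

+1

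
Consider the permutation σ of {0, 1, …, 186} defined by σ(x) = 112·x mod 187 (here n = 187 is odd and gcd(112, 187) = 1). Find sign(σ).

+1

Orbit of 139 under x↦112x: [139, 47, 28, 144, 46, 103, 129]… (length divides ord_187(112)).
The orbit structure of x ↦ 112x mod 187: 5 orbits of sizes [80, 80, 16, 10, 1].
5 cycles on 187: each ℓ→(−1)^(ℓ−1), product (−1)^182 = +1.
Via Zolotarev, sign(π_{112}) = (112|187) = +1.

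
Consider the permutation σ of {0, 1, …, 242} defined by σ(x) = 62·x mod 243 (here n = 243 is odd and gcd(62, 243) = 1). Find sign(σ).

-1

Trace 199: π^k(199) = [199, 188, 235, 233, 109, 197, 64] for k=0..6.
Decompose π into cycles: lengths [54, 54, 54, 18, 18, 18, 6, 6, 6, 2, 2, 2, 2, 1] (14 cycles, including the fixed point 0).
sign(π) = (−1)^{n − #cycles} = (−1)^{243−14} = (−1)^229 = -1.
The Jacobi symbol (62|243) = -1 (Zolotarev) agrees.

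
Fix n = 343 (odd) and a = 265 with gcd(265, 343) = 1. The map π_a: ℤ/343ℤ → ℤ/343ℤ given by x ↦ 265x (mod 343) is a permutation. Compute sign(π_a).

Trace 1: π^k(1) = [1, 265, 253, 160, 211, 6, 218] for k=0..6.
Cycle type of π: 98×3 + 14×3 + 2×3 + 1; total 10 cycles.
sign(π) = (−1)^{n − #cycles} = (−1)^{343−10} = (−1)^333 = -1.
Check: (265/343) = -1 by Zolotarev.

-1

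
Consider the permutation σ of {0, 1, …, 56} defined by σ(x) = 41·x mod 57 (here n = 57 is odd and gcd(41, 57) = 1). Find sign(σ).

Orbit of 53 under x↦41x: [53, 7, 2, 25, 56, 16, 29]… (length divides ord_57(41)).
Decompose π into cycles: lengths [18, 18, 18, 2, 1] (5 cycles, including the fixed point 0).
With 5 cycles on 57 points, sign = (−1)^{57−5} = +1.

+1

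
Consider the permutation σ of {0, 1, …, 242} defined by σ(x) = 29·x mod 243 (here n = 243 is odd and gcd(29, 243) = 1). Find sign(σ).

Orbit of 8 under x↦29x: [8, 232, 167, 226, 236, 40, 188]… (length divides ord_243(29)).
Cycle type of π: 162 + 54 + 18 + 6 + 2 + 1; total 6 cycles.
6 cycles on 243: each ℓ→(−1)^(ℓ−1), product (−1)^237 = -1.
Zolotarev: (29|243) = -1, matching the cycle-count sign.

-1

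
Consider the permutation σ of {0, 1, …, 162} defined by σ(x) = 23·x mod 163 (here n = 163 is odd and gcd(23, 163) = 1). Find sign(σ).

-1

Start at x=59: 59 → 53 → 78 → 1 → 23 → 40 → 105 → … (one orbit).
π_23 has 10 disjoint cycles with lengths [18, 18, 18, 18, 18, 18, 18, 18, 18, 1] on {0,…,162}.
163 − 10 = 153 transpositions; sign(π) = (−1)^153 = -1.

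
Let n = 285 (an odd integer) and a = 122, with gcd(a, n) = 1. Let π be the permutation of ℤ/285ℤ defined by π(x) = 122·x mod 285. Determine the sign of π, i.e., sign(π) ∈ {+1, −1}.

-1

Trace 49: π^k(49) = [49, 278, 1, 122, 64, 113, 106] for k=0..6.
Decompose π into cycles: lengths [12, 12, 12, 12, 12, 12, 12, 12, 12, 12, 12, 12, 12, 12, 12, 12, 12, 12, 6, 6, 6, 6, 6, 6, 6, 6, 6, 4, 4, 4, 2, 1] (32 cycles, including the fixed point 0).
32 cycles on 285: each ℓ→(−1)^(ℓ−1), product (−1)^253 = -1.
The Jacobi symbol (122|285) = -1 (Zolotarev) agrees.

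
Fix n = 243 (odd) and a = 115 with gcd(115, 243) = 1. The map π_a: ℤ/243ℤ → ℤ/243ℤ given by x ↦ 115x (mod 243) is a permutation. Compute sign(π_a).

+1

Start at x=91: 91 → 16 → 139 → 190 → 223 → 130 → 127 → … (one orbit).
Cycle type of π: 81×2 + 27×2 + 9×2 + 3×2 + 1×3; total 11 cycles.
11 cycles on 243: each ℓ→(−1)^(ℓ−1), product (−1)^232 = +1.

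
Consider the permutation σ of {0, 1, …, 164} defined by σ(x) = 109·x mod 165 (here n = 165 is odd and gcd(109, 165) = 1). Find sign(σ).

-1

Start at x=1: 1 → 109 → 1 (one orbit).
π_109 has 84 disjoint cycles with lengths [2, 2, 2, 2, 2, 2, 2, 2, 2, 2, 2, 2, 2, 2, 2, 2, 2, 2, 2, 2, 2, 2, 2, 2, 2, 2, 2, 2, 2, 2, 2, 2, 2, 2, 2, 2, 2, 2, 2, 2, 2, 2, 2, 2, 2, 2, 2, 2, 2, 2, 2, 2, 2, 2, 2, 2, 2, 2, 2, 2, 2, 2, 2, 2, 2, 2, 2, 2, 2, 2, 2, 2, 2, 2, 2, 2, 2, 2, 2, 2, 2, 1, 1, 1] on {0,…,164}.
With 84 cycles on 165 points, sign = (−1)^{165−84} = -1.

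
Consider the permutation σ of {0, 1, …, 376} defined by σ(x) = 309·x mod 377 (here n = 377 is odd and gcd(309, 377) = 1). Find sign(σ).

Start at x=272: 272 → 354 → 56 → 339 → 322 → 347 → 155 → … (one orbit).
The orbit structure of x ↦ 309x mod 377: 8 orbits of sizes [84, 84, 84, 84, 28, 6, 6, 1].
Σ(ℓ_i−1) = 377−8 = 369; sign = (−1)^369 = -1.
Zolotarev: (309|377) = -1, matching the cycle-count sign.

-1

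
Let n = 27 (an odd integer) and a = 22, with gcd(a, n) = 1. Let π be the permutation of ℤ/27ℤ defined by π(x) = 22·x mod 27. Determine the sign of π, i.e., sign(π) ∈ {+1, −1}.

+1

Trace 10: π^k(10) = [10, 4, 7, 19, 13, 16, 1] for k=0..6.
π_22 has 7 disjoint cycles with lengths [9, 9, 3, 3, 1, 1, 1] on {0,…,26}.
With 7 cycles on 27 points, sign = (−1)^{27−7} = +1.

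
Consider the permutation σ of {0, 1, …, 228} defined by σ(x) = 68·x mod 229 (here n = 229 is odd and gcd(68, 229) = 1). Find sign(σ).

+1

Trace 42: π^k(42) = [42, 108, 16, 172, 17, 11, 61] for k=0..6.
The orbit structure of x ↦ 68x mod 229: 7 orbits of sizes [38, 38, 38, 38, 38, 38, 1].
With 7 cycles on 229 points, sign = (−1)^{229−7} = +1.
Via Zolotarev, sign(π_{68}) = (68|229) = +1.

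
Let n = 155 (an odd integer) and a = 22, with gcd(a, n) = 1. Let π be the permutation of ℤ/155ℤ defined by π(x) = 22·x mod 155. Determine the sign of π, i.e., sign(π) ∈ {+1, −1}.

Start at x=92: 92 → 9 → 43 → 16 → 42 → 149 → 23 → … (one orbit).
Decompose π into cycles: lengths [60, 60, 30, 4, 1] (5 cycles, including the fixed point 0).
Σ(ℓ_i−1) = 155−5 = 150; sign = (−1)^150 = +1.
Check: (22/155) = +1 by Zolotarev.

+1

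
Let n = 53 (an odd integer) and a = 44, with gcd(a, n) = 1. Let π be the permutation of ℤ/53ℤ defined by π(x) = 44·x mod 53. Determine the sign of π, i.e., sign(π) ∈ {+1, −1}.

Orbit of 16 under x↦44x: [16, 15, 24, 49, 36, 47, 1]… (length divides ord_53(44)).
Cycle lengths of π_44 on ℤ/53ℤ: [13, 13, 13, 13, 1]; 5 cycles in total.
Σ(ℓ_i−1) = 53−5 = 48; sign = (−1)^48 = +1.
Zolotarev: (44|53) = +1, matching the cycle-count sign.

+1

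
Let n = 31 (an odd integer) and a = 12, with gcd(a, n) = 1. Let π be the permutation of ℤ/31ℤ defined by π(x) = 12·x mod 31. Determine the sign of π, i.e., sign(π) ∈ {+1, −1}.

Orbit of 16 under x↦12x: [16, 6, 10, 27, 14, 13, 1]… (length divides ord_31(12)).
π_12 has 2 disjoint cycles with lengths [30, 1] on {0,…,30}.
Σ(ℓ_i−1) = 31−2 = 29; sign = (−1)^29 = -1.
Zolotarev: (12|31) = -1, matching the cycle-count sign.

-1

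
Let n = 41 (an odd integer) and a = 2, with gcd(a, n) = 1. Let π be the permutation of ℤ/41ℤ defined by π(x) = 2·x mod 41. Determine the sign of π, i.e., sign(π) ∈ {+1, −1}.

Trace 9: π^k(9) = [9, 18, 36, 31, 21, 1, 2] for k=0..6.
Cycle type of π: 20×2 + 1; total 3 cycles.
3 cycles on 41: each ℓ→(−1)^(ℓ−1), product (−1)^38 = +1.
Check: (2/41) = +1 by Zolotarev.

+1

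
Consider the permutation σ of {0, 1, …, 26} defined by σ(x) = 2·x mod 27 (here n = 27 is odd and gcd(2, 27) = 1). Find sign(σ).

-1

Start at x=13: 13 → 26 → 25 → 23 → 19 → 11 → 22 → … (one orbit).
Cycle type of π: 18 + 6 + 2 + 1; total 4 cycles.
27 − 4 = 23 transpositions; sign(π) = (−1)^23 = -1.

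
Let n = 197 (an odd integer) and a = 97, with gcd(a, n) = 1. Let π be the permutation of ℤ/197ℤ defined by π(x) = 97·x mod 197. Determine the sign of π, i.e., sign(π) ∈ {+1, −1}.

+1

Trace 101: π^k(101) = [101, 144, 178, 127, 105, 138, 187] for k=0..6.
Cycle lengths of π_97 on ℤ/197ℤ: [98, 98, 1]; 3 cycles in total.
Σ(ℓ_i−1) = 197−3 = 194; sign = (−1)^194 = +1.
Via Zolotarev, sign(π_{97}) = (97|197) = +1.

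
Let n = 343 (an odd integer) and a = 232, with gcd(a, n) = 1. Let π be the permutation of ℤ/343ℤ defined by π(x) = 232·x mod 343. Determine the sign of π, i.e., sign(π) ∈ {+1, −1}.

Orbit of 169 under x↦232x: [169, 106, 239, 225, 64, 99, 330]… (length divides ord_343(232)).
Cycle type of π: 49×6 + 7×6 + 1×7; total 19 cycles.
With 19 cycles on 343 points, sign = (−1)^{343−19} = +1.

+1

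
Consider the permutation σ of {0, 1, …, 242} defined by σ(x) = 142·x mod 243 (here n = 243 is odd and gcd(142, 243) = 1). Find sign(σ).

Start at x=169: 169 → 184 → 127 → 52 → 94 → 226 → 16 → … (one orbit).
π_142 has 11 disjoint cycles with lengths [81, 81, 27, 27, 9, 9, 3, 3, 1, 1, 1] on {0,…,242}.
With 11 cycles on 243 points, sign = (−1)^{243−11} = +1.
The Jacobi symbol (142|243) = +1 (Zolotarev) agrees.

+1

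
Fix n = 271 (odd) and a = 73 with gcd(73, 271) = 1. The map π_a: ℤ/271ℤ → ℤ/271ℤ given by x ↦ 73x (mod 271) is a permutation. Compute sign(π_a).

Orbit of 201 under x↦73x: [201, 39, 137, 245, 270, 198, 91]… (length divides ord_271(73)).
Cycle type of π: 270 + 1; total 2 cycles.
Σ(ℓ_i−1) = 271−2 = 269; sign = (−1)^269 = -1.

-1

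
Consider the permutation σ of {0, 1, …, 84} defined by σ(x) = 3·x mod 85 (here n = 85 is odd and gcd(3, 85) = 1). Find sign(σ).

Start at x=81: 81 → 73 → 49 → 62 → 16 → 48 → 59 → … (one orbit).
7 cycles of lengths [16, 16, 16, 16, 16, 4, 1].
7 cycles on 85: each ℓ→(−1)^(ℓ−1), product (−1)^78 = +1.

+1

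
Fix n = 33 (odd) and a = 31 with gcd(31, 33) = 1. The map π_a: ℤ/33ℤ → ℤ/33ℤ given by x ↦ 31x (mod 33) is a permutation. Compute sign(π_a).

+1

Orbit of 31 under x↦31x: [31, 4, 25, 16, 1]… (length divides ord_33(31)).
Cycle lengths of π_31 on ℤ/33ℤ: [5, 5, 5, 5, 5, 5, 1, 1, 1]; 9 cycles in total.
Σ(ℓ_i−1) = 33−9 = 24; sign = (−1)^24 = +1.
The Jacobi symbol (31|33) = +1 (Zolotarev) agrees.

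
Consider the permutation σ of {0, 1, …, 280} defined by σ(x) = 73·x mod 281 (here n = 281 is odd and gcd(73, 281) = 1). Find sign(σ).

Start at x=60: 60 → 165 → 243 → 36 → 99 → 202 → 134 → … (one orbit).
Cycle type of π: 56×5 + 1; total 6 cycles.
sign(π) = (−1)^{n − #cycles} = (−1)^{281−6} = (−1)^275 = -1.
Check: (73/281) = -1 by Zolotarev.

-1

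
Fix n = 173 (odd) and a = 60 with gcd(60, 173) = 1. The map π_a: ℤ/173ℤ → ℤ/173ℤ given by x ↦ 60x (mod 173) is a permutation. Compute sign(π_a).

+1

Start at x=152: 152 → 124 → 1 → 60 → 140 → 96 → 51 → … (one orbit).
Cycle lengths of π_60 on ℤ/173ℤ: [43, 43, 43, 43, 1]; 5 cycles in total.
5 cycles on 173: each ℓ→(−1)^(ℓ−1), product (−1)^168 = +1.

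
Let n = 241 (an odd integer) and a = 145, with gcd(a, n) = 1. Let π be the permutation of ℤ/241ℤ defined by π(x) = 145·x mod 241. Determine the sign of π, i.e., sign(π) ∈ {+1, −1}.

+1

Orbit of 240 under x↦145x: [240, 96, 183, 25, 10, 4, 98]… (length divides ord_241(145)).
The orbit structure of x ↦ 145x mod 241: 5 orbits of sizes [60, 60, 60, 60, 1].
With 5 cycles on 241 points, sign = (−1)^{241−5} = +1.
Zolotarev: (145|241) = +1, matching the cycle-count sign.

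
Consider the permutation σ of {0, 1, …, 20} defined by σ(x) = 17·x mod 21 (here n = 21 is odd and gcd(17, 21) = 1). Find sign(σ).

Trace 20: π^k(20) = [20, 4, 5, 1, 17, 16] for k=0..5.
Cycle type of π: 6×3 + 2 + 1; total 5 cycles.
With 5 cycles on 21 points, sign = (−1)^{21−5} = +1.
(17|21)_J = +1 (Zolotarev's lemma cross-check).

+1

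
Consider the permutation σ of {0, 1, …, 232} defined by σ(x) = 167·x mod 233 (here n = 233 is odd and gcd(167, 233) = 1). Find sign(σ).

+1

Orbit of 232 under x↦167x: [232, 66, 71, 207, 85, 215, 23]… (length divides ord_233(167)).
3 cycles of lengths [116, 116, 1].
With 3 cycles on 233 points, sign = (−1)^{233−3} = +1.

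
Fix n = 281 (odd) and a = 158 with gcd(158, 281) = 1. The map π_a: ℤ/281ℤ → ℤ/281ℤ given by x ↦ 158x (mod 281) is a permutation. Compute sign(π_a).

Orbit of 162 under x↦158x: [162, 25, 16, 280, 123, 45, 85]… (length divides ord_281(158)).
5 cycles of lengths [70, 70, 70, 70, 1].
5 cycles on 281: each ℓ→(−1)^(ℓ−1), product (−1)^276 = +1.
Via Zolotarev, sign(π_{158}) = (158|281) = +1.

+1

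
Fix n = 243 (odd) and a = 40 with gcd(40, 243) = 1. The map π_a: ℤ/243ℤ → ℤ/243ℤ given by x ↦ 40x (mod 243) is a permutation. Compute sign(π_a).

+1

Orbit of 97 under x↦40x: [97, 235, 166, 79, 1, 40, 142]… (length divides ord_243(40)).
The orbit structure of x ↦ 40x mod 243: 11 orbits of sizes [81, 81, 27, 27, 9, 9, 3, 3, 1, 1, 1].
n − c = 243 − 11 = 232; sign = (−1)^232 = +1.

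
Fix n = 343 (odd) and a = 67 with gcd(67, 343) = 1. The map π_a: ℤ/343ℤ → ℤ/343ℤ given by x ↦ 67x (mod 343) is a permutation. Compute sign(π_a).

Start at x=116: 116 → 226 → 50 → 263 → 128 → 1 → 67 → … (one orbit).
π_67 has 31 disjoint cycles with lengths [21, 21, 21, 21, 21, 21, 21, 21, 21, 21, 21, 21, 21, 21, 3, 3, 3, 3, 3, 3, 3, 3, 3, 3, 3, 3, 3, 3, 3, 3, 1] on {0,…,342}.
With 31 cycles on 343 points, sign = (−1)^{343−31} = +1.
Check: (67/343) = +1 by Zolotarev.

+1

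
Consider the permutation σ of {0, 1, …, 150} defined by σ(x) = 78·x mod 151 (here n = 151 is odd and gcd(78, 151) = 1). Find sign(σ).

+1

Trace 44: π^k(44) = [44, 110, 124, 8, 20, 50, 125] for k=0..6.
The orbit structure of x ↦ 78x mod 151: 7 orbits of sizes [25, 25, 25, 25, 25, 25, 1].
Σ(ℓ_i−1) = 151−7 = 144; sign = (−1)^144 = +1.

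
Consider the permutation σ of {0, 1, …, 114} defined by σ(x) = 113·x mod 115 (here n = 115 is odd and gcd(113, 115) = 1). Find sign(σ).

Start at x=88: 88 → 54 → 7 → 101 → 28 → 59 → 112 → … (one orbit).
Cycle type of π: 44×2 + 22 + 4 + 1; total 5 cycles.
sign(π) = (−1)^{n − #cycles} = (−1)^{115−5} = (−1)^110 = +1.

+1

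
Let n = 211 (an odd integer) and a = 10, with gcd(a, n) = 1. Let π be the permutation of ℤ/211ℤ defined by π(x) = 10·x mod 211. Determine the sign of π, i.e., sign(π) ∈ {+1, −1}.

Orbit of 188 under x↦10x: [188, 192, 21, 210, 201, 111, 55]… (length divides ord_211(10)).
Cycle lengths of π_10 on ℤ/211ℤ: [30, 30, 30, 30, 30, 30, 30, 1]; 8 cycles in total.
8 cycles on 211: each ℓ→(−1)^(ℓ−1), product (−1)^203 = -1.
Via Zolotarev, sign(π_{10}) = (10|211) = -1.

-1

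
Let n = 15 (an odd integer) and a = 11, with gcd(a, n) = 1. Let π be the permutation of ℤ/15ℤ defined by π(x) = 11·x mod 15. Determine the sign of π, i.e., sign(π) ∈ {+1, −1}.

Start at x=1: 1 → 11 → 1 (one orbit).
The orbit structure of x ↦ 11x mod 15: 10 orbits of sizes [2, 2, 2, 2, 2, 1, 1, 1, 1, 1].
Σ(ℓ_i−1) = 15−10 = 5; sign = (−1)^5 = -1.
Via Zolotarev, sign(π_{11}) = (11|15) = -1.

-1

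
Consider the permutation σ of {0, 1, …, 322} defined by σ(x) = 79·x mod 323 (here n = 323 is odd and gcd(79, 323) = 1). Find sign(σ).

+1

Start at x=55: 55 → 146 → 229 → 3 → 237 → 312 → 100 → … (one orbit).
Cycle type of π: 144×2 + 18 + 16 + 1; total 5 cycles.
Σ(ℓ_i−1) = 323−5 = 318; sign = (−1)^318 = +1.
The Jacobi symbol (79|323) = +1 (Zolotarev) agrees.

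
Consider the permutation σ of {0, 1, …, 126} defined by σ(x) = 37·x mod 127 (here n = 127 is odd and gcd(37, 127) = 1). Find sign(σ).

Orbit of 107 under x↦37x: [107, 22, 52, 19, 68, 103, 1]… (length divides ord_127(37)).
15 cycles of lengths [9, 9, 9, 9, 9, 9, 9, 9, 9, 9, 9, 9, 9, 9, 1].
With 15 cycles on 127 points, sign = (−1)^{127−15} = +1.
Zolotarev: (37|127) = +1, matching the cycle-count sign.

+1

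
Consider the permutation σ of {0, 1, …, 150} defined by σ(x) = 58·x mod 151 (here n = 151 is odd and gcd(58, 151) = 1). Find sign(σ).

Trace 110: π^k(110) = [110, 38, 90, 86, 5, 139, 59] for k=0..6.
Cycle type of π: 75×2 + 1; total 3 cycles.
n − c = 151 − 3 = 148; sign = (−1)^148 = +1.
Via Zolotarev, sign(π_{58}) = (58|151) = +1.

+1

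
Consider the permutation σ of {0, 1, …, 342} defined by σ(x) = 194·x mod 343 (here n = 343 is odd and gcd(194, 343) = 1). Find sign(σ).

Trace 264: π^k(264) = [264, 109, 223, 44, 304, 323, 236] for k=0..6.
4 cycles of lengths [294, 42, 6, 1].
sign(π) = (−1)^{n − #cycles} = (−1)^{343−4} = (−1)^339 = -1.

-1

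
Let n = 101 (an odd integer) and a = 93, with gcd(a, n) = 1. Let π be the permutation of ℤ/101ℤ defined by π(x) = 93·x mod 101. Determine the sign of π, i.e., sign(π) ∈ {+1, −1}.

-1

Trace 3: π^k(3) = [3, 77, 91, 80, 67, 70, 46] for k=0..6.
The orbit structure of x ↦ 93x mod 101: 2 orbits of sizes [100, 1].
2 cycles on 101: each ℓ→(−1)^(ℓ−1), product (−1)^99 = -1.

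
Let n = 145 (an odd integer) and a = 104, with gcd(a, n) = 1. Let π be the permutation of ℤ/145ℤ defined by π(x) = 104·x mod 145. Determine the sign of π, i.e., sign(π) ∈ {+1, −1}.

-1

Trace 86: π^k(86) = [86, 99, 1, 104] for k=0..3.
Cycle lengths of π_104 on ℤ/145ℤ: [4, 4, 4, 4, 4, 4, 4, 4, 4, 4, 4, 4, 4, 4, 4, 4, 4, 4, 4, 4, 4, 4, 4, 4, 4, 4, 4, 4, 4, 4, 4, 4, 4, 4, 4, 2, 2, 1]; 38 cycles in total.
With 38 cycles on 145 points, sign = (−1)^{145−38} = -1.
Zolotarev: (104|145) = -1, matching the cycle-count sign.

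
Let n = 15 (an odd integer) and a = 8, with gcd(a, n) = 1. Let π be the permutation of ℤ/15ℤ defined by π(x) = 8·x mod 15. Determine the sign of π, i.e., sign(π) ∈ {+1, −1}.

+1

Start at x=1: 1 → 8 → 4 → 2 → 1 (one orbit).
π_8 has 5 disjoint cycles with lengths [4, 4, 4, 2, 1] on {0,…,14}.
n − c = 15 − 5 = 10; sign = (−1)^10 = +1.
(8|15)_J = +1 (Zolotarev's lemma cross-check).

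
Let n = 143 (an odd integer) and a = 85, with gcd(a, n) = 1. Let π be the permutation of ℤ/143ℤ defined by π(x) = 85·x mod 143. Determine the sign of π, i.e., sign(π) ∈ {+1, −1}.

Trace 1: π^k(1) = [1, 85, 75, 83, 48, 76, 25] for k=0..6.
The orbit structure of x ↦ 85x mod 143: 5 orbits of sizes [60, 60, 12, 10, 1].
143 − 5 = 138 transpositions; sign(π) = (−1)^138 = +1.
Zolotarev: (85|143) = +1, matching the cycle-count sign.

+1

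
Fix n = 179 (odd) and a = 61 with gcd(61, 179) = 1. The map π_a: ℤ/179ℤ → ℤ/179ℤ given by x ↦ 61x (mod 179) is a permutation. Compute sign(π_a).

+1

Orbit of 22 under x↦61x: [22, 89, 59, 19, 85, 173, 171]… (length divides ord_179(61)).
Cycle lengths of π_61 on ℤ/179ℤ: [89, 89, 1]; 3 cycles in total.
Σ(ℓ_i−1) = 179−3 = 176; sign = (−1)^176 = +1.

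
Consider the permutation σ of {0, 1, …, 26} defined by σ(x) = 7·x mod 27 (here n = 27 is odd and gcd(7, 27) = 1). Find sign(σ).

Trace 25: π^k(25) = [25, 13, 10, 16, 4, 1, 7] for k=0..6.
7 cycles of lengths [9, 9, 3, 3, 1, 1, 1].
n − c = 27 − 7 = 20; sign = (−1)^20 = +1.

+1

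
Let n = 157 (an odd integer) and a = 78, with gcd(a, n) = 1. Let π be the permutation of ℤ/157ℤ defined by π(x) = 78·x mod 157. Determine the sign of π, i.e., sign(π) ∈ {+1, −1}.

-1

Trace 27: π^k(27) = [27, 65, 46, 134, 90, 112, 101] for k=0..6.
4 cycles of lengths [52, 52, 52, 1].
Σ(ℓ_i−1) = 157−4 = 153; sign = (−1)^153 = -1.
The Jacobi symbol (78|157) = -1 (Zolotarev) agrees.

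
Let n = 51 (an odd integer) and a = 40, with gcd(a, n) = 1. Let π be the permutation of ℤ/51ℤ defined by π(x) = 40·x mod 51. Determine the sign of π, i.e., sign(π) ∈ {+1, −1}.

Start at x=22: 22 → 13 → 10 → 43 → 37 → 1 → 40 → … (one orbit).
Cycle type of π: 16×3 + 1×3; total 6 cycles.
n − c = 51 − 6 = 45; sign = (−1)^45 = -1.
Check: (40/51) = -1 by Zolotarev.

-1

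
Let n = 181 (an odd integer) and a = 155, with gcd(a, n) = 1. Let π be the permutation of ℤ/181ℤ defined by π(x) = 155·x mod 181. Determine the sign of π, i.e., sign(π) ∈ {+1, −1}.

-1

Orbit of 7 under x↦155x: [7, 180, 26, 48, 19, 49, 174]… (length divides ord_181(155)).
Cycle lengths of π_155 on ℤ/181ℤ: [12, 12, 12, 12, 12, 12, 12, 12, 12, 12, 12, 12, 12, 12, 12, 1]; 16 cycles in total.
n − c = 181 − 16 = 165; sign = (−1)^165 = -1.
(155|181)_J = -1 (Zolotarev's lemma cross-check).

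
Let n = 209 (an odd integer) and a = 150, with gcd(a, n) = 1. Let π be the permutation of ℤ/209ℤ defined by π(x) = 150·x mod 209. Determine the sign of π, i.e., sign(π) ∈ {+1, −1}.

-1

Trace 4: π^k(4) = [4, 182, 130, 63, 45, 62, 104] for k=0..6.
Cycle lengths of π_150 on ℤ/209ℤ: [90, 90, 10, 9, 9, 1]; 6 cycles in total.
6 cycles on 209: each ℓ→(−1)^(ℓ−1), product (−1)^203 = -1.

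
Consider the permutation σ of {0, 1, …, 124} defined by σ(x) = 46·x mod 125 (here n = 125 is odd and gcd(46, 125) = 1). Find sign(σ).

+1

Trace 56: π^k(56) = [56, 76, 121, 66, 36, 31, 51] for k=0..6.
Cycle lengths of π_46 on ℤ/125ℤ: [25, 25, 25, 25, 5, 5, 5, 5, 1, 1, 1, 1, 1]; 13 cycles in total.
125 − 13 = 112 transpositions; sign(π) = (−1)^112 = +1.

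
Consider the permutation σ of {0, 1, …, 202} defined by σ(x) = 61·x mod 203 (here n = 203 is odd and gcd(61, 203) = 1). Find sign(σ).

+1

Start at x=188: 188 → 100 → 10 → 1 → 61 → 67 → 27 → … (one orbit).
The orbit structure of x ↦ 61x mod 203: 5 orbits of sizes [84, 84, 28, 6, 1].
n − c = 203 − 5 = 198; sign = (−1)^198 = +1.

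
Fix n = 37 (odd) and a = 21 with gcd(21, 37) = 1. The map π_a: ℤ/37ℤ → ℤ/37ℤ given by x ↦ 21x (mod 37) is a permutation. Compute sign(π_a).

+1

Orbit of 4 under x↦21x: [4, 10, 25, 7, 36, 16, 3]… (length divides ord_37(21)).
Cycle lengths of π_21 on ℤ/37ℤ: [18, 18, 1]; 3 cycles in total.
Σ(ℓ_i−1) = 37−3 = 34; sign = (−1)^34 = +1.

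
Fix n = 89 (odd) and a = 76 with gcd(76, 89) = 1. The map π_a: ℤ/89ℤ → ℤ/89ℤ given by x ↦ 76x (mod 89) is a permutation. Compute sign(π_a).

Trace 18: π^k(18) = [18, 33, 16, 59, 34, 3, 50] for k=0..6.
The orbit structure of x ↦ 76x mod 89: 2 orbits of sizes [88, 1].
With 2 cycles on 89 points, sign = (−1)^{89−2} = -1.
Via Zolotarev, sign(π_{76}) = (76|89) = -1.

-1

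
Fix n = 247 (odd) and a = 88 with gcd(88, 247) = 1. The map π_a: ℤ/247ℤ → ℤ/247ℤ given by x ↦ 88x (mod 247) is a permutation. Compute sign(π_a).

Start at x=246: 246 → 159 → 160 → 1 → 88 → 87 → 246 (one orbit).
42 cycles of lengths [6, 6, 6, 6, 6, 6, 6, 6, 6, 6, 6, 6, 6, 6, 6, 6, 6, 6, 6, 6, 6, 6, 6, 6, 6, 6, 6, 6, 6, 6, 6, 6, 6, 6, 6, 6, 6, 6, 6, 6, 6, 1].
n − c = 247 − 42 = 205; sign = (−1)^205 = -1.
Check: (88/247) = -1 by Zolotarev.

-1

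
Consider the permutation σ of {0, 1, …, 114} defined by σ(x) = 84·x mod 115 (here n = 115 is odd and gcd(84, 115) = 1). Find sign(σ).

-1

Trace 79: π^k(79) = [79, 81, 19, 101, 89, 1, 84] for k=0..6.
8 cycles of lengths [22, 22, 22, 22, 22, 2, 2, 1].
8 cycles on 115: each ℓ→(−1)^(ℓ−1), product (−1)^107 = -1.
Zolotarev: (84|115) = -1, matching the cycle-count sign.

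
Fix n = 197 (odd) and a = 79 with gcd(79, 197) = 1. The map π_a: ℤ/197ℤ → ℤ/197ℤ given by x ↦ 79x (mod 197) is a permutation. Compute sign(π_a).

-1

Start at x=47: 47 → 167 → 191 → 117 → 181 → 115 → 23 → … (one orbit).
Cycle type of π: 196 + 1; total 2 cycles.
Σ(ℓ_i−1) = 197−2 = 195; sign = (−1)^195 = -1.
Zolotarev: (79|197) = -1, matching the cycle-count sign.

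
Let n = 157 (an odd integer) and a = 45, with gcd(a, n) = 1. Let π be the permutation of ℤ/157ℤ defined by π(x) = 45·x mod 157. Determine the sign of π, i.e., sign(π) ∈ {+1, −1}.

Orbit of 41 under x↦45x: [41, 118, 129, 153, 134, 64, 54]… (length divides ord_157(45)).
4 cycles of lengths [52, 52, 52, 1].
4 cycles on 157: each ℓ→(−1)^(ℓ−1), product (−1)^153 = -1.
Via Zolotarev, sign(π_{45}) = (45|157) = -1.

-1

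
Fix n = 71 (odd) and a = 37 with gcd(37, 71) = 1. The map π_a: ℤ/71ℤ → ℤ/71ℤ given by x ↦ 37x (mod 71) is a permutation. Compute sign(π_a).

Trace 45: π^k(45) = [45, 32, 48, 1, 37, 20, 30] for k=0..6.
π_37 has 11 disjoint cycles with lengths [7, 7, 7, 7, 7, 7, 7, 7, 7, 7, 1] on {0,…,70}.
sign(π) = (−1)^{n − #cycles} = (−1)^{71−11} = (−1)^60 = +1.
(37|71)_J = +1 (Zolotarev's lemma cross-check).

+1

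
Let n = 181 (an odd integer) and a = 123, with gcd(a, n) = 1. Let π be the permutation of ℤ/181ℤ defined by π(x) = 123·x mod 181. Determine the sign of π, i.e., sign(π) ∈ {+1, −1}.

-1

Start at x=132: 132 → 127 → 55 → 68 → 38 → 149 → 46 → … (one orbit).
The orbit structure of x ↦ 123x mod 181: 2 orbits of sizes [180, 1].
n − c = 181 − 2 = 179; sign = (−1)^179 = -1.
Check: (123/181) = -1 by Zolotarev.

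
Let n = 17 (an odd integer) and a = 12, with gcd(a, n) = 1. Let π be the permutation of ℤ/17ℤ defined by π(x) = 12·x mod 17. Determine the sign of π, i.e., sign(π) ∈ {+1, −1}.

-1

Orbit of 12 under x↦12x: [12, 8, 11, 13, 3, 2, 7]… (length divides ord_17(12)).
π_12 has 2 disjoint cycles with lengths [16, 1] on {0,…,16}.
17 − 2 = 15 transpositions; sign(π) = (−1)^15 = -1.
Via Zolotarev, sign(π_{12}) = (12|17) = -1.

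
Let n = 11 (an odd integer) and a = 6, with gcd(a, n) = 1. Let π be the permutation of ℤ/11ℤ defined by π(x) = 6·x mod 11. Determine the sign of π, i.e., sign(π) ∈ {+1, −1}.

-1

Orbit of 9 under x↦6x: [9, 10, 5, 8, 4, 2, 1]… (length divides ord_11(6)).
π_6 has 2 disjoint cycles with lengths [10, 1] on {0,…,10}.
11 − 2 = 9 transpositions; sign(π) = (−1)^9 = -1.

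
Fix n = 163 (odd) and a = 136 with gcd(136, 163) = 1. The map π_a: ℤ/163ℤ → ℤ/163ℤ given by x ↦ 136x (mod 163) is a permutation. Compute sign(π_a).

Trace 140: π^k(140) = [140, 132, 22, 58, 64, 65, 38] for k=0..6.
Decompose π into cycles: lengths [27, 27, 27, 27, 27, 27, 1] (7 cycles, including the fixed point 0).
With 7 cycles on 163 points, sign = (−1)^{163−7} = +1.
(136|163)_J = +1 (Zolotarev's lemma cross-check).

+1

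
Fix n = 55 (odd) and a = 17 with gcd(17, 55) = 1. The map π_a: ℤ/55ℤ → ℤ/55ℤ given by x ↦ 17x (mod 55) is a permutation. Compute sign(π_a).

+1

Trace 52: π^k(52) = [52, 4, 13, 1, 17, 14, 18] for k=0..6.
5 cycles of lengths [20, 20, 10, 4, 1].
Σ(ℓ_i−1) = 55−5 = 50; sign = (−1)^50 = +1.
Check: (17/55) = +1 by Zolotarev.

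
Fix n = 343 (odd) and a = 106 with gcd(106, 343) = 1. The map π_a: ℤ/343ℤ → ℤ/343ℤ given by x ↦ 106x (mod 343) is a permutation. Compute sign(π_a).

+1

Orbit of 15 under x↦106x: [15, 218, 127, 85, 92, 148, 253]… (length divides ord_343(106)).
19 cycles of lengths [49, 49, 49, 49, 49, 49, 7, 7, 7, 7, 7, 7, 1, 1, 1, 1, 1, 1, 1].
343 − 19 = 324 transpositions; sign(π) = (−1)^324 = +1.
Check: (106/343) = +1 by Zolotarev.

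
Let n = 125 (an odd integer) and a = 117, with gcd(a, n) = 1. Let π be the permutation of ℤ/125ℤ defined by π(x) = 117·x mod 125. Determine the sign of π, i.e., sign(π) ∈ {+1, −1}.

Orbit of 49 under x↦117x: [49, 108, 11, 37, 79, 118, 56]… (length divides ord_125(117)).
Decompose π into cycles: lengths [100, 20, 4, 1] (4 cycles, including the fixed point 0).
125 − 4 = 121 transpositions; sign(π) = (−1)^121 = -1.
The Jacobi symbol (117|125) = -1 (Zolotarev) agrees.

-1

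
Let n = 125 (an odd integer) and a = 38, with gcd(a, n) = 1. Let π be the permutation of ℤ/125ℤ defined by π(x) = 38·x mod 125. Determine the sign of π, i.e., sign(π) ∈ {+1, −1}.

Start at x=87: 87 → 56 → 3 → 114 → 82 → 116 → 33 → … (one orbit).
4 cycles of lengths [100, 20, 4, 1].
sign(π) = (−1)^{n − #cycles} = (−1)^{125−4} = (−1)^121 = -1.

-1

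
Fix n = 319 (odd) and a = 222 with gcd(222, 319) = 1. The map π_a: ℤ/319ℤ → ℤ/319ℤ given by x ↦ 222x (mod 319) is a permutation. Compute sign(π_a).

+1

Start at x=257: 257 → 272 → 93 → 230 → 20 → 293 → 289 → … (one orbit).
The orbit structure of x ↦ 222x mod 319: 5 orbits of sizes [140, 140, 28, 10, 1].
319 − 5 = 314 transpositions; sign(π) = (−1)^314 = +1.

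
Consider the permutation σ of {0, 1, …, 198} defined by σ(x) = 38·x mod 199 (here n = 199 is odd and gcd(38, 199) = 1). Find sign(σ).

Start at x=37: 37 → 13 → 96 → 66 → 120 → 182 → 150 → … (one orbit).
Cycle type of π: 198 + 1; total 2 cycles.
Σ(ℓ_i−1) = 199−2 = 197; sign = (−1)^197 = -1.
The Jacobi symbol (38|199) = -1 (Zolotarev) agrees.

-1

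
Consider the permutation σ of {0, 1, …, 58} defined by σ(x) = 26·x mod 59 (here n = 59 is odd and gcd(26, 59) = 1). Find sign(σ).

Start at x=25: 25 → 1 → 26 → 27 → 53 → 21 → 15 → … (one orbit).
3 cycles of lengths [29, 29, 1].
3 cycles on 59: each ℓ→(−1)^(ℓ−1), product (−1)^56 = +1.

+1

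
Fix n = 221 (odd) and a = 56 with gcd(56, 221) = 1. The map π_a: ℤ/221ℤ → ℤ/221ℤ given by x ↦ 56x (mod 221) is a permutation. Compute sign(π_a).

Orbit of 129 under x↦56x: [129, 152, 114, 196, 147, 55, 207]… (length divides ord_221(56)).
The orbit structure of x ↦ 56x mod 221: 8 orbits of sizes [48, 48, 48, 48, 16, 6, 6, 1].
With 8 cycles on 221 points, sign = (−1)^{221−8} = -1.

-1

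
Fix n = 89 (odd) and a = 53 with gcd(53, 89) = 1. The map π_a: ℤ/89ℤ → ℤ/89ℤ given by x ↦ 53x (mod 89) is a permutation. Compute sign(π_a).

Start at x=25: 25 → 79 → 4 → 34 → 22 → 9 → 32 → … (one orbit).
π_53 has 3 disjoint cycles with lengths [44, 44, 1] on {0,…,88}.
3 cycles on 89: each ℓ→(−1)^(ℓ−1), product (−1)^86 = +1.
Zolotarev: (53|89) = +1, matching the cycle-count sign.

+1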